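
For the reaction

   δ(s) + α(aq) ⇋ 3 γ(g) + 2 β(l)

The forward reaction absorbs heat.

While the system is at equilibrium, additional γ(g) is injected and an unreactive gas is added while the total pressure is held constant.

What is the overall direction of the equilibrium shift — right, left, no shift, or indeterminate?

Adding γ (g), a product, drives the reaction to the left.
Adding inert gas at constant total pressure expands the volume and lowers every reacting partial pressure. With Δn_gas = 3 − 0 = +3, Q moves away from K toward the side with fewer gas moles, so the system shifts toward the side with more gas moles — to the right.
The individual effects push in opposite directions; without quantitative information the net direction cannot be determined.

cannot be determined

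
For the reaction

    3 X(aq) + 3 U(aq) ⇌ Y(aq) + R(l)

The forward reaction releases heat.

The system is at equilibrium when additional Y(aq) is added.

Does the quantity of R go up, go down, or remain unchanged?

Adding Y (aq), a product, drives the reaction to the left.
The net shift is to the left. R is a product, so its amount decreases.

decreases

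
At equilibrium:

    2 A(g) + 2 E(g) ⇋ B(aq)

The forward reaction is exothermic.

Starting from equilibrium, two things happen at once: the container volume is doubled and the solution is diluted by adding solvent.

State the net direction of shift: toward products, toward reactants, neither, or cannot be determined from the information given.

Gas moles: reactants 4, products 0 (Δn_gas = -4). Expansion shifts the system toward the side with more moles of gas — to the left.
Dilution lowers every aqueous concentration by the same factor. Δn_aq = 1 − 0 = +1, so the system shifts toward the side with more dissolved moles — to the right.
The individual effects push in opposite directions; without quantitative information the net direction cannot be determined.

cannot be determined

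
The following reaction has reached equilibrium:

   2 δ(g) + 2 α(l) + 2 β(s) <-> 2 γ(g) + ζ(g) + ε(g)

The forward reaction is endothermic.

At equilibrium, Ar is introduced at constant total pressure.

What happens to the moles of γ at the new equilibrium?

increases

Adding inert gas at constant total pressure expands the volume and lowers every reacting partial pressure. With Δn_gas = 4 − 2 = +2, Q moves away from K toward the side with fewer gas moles, so the system shifts toward the side with more gas moles — to the right.
The net shift is to the right. γ is a product, so its amount increases.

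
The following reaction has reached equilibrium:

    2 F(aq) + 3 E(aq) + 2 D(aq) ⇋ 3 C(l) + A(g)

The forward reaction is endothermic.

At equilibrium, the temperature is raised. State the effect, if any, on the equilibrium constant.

K depends on temperature via the van 't Hoff relation. The forward reaction is endothermic, so raising T increases K.

increases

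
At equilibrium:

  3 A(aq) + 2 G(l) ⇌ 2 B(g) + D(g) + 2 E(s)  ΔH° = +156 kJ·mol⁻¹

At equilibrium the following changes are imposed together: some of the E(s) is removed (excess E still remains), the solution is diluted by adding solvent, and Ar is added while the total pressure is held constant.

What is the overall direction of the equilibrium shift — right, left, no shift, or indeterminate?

cannot be determined

E is a pure solid; its activity is 1 regardless of amount, so Q is unaffected — no shift from this change.
Dilution lowers every aqueous concentration by the same factor. Δn_aq = 0 − 3 = -3, so the system shifts toward the side with more dissolved moles — to the left.
Adding inert gas at constant total pressure expands the volume and lowers every reacting partial pressure. With Δn_gas = 3 − 0 = +3, Q moves away from K toward the side with fewer gas moles, so the system shifts toward the side with more gas moles — to the right.
The individual effects push in opposite directions; without quantitative information the net direction cannot be determined.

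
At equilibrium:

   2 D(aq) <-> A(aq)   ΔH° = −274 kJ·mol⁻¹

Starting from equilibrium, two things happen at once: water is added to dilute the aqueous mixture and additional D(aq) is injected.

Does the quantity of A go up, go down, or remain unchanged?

Dilution lowers every aqueous concentration by the same factor. Δn_aq = 1 − 2 = -1, so the system shifts toward the side with more dissolved moles — to the left.
Adding D (aq), a reactant, drives the reaction to the right.
The two effects oppose each other, so the net shift — and hence the change in A — cannot be determined from the given information.

cannot be determined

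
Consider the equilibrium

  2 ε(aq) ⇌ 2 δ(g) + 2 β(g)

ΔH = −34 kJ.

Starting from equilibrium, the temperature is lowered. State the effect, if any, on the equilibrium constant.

increases

K depends on temperature via the van 't Hoff relation. The forward reaction is exothermic, so lowering T increases K.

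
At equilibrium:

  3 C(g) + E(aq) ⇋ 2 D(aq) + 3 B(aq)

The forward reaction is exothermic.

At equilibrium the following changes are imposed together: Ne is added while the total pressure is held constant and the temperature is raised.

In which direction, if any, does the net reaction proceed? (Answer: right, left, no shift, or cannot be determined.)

left

Adding inert gas at constant total pressure expands the volume and lowers every reacting partial pressure. With Δn_gas = 0 − 3 = -3, Q moves away from K toward the side with fewer gas moles, so the system shifts toward the side with more gas moles — to the left.
The forward reaction is exothermic. Raising T favours the endothermic direction — shift to the left.
All effects act in the same direction — net shift to the left.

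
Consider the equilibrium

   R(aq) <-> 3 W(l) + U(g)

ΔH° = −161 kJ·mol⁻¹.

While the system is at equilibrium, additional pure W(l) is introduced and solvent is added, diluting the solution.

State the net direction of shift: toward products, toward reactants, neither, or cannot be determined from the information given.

W is a pure liquid; its activity is 1 regardless of amount, so Q is unaffected — no shift from this change.
Dilution lowers every aqueous concentration by the same factor. Δn_aq = 0 − 1 = -1, so the system shifts toward the side with more dissolved moles — to the left.
Only the nonzero effect(s) matter; the net shift is to the left.

left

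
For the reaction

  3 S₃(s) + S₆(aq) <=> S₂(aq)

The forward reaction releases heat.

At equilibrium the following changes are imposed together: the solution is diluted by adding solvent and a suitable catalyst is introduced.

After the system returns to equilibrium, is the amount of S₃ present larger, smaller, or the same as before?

Dilution scales every aqueous concentration by the same factor. Δn_aq = 1 − 1 = 0, so Q is unchanged — no shift.
A catalyst speeds both forward and reverse rates equally; it changes neither Q nor K — no shift from this change.
No net shift occurs, so the amount of S₃ is unchanged.

unchanged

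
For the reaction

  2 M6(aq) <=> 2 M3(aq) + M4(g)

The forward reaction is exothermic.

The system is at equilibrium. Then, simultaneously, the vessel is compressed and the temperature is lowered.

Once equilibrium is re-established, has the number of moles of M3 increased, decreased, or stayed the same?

Gas moles: reactants 0, products 1 (Δn_gas = +1). Compression shifts the system toward the side with fewer moles of gas — to the left.
The forward reaction is exothermic. Lowering T favours the exothermic direction — shift to the right.
The two effects oppose each other, so the net shift — and hence the change in M3 — cannot be determined from the given information.

cannot be determined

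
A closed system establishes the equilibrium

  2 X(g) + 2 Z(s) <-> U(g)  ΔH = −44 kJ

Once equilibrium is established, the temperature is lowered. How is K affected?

increases

K depends on temperature via the van 't Hoff relation. The forward reaction is exothermic, so lowering T increases K.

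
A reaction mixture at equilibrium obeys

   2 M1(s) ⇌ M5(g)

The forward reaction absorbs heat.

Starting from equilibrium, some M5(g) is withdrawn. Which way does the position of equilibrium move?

Removing M5 (g), a product, drives the reaction to the right.

right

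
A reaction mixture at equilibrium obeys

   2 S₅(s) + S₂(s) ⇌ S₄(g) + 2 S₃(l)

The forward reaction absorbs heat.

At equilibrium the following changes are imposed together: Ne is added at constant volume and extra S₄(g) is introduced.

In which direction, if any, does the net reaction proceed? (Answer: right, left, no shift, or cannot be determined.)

left

At constant volume, adding an inert gas leaves every reacting species' partial pressure unchanged, so Q is unchanged — no shift from this change.
Adding S₄ (g), a product, drives the reaction to the left.
Only the nonzero effect(s) matter; the net shift is to the left.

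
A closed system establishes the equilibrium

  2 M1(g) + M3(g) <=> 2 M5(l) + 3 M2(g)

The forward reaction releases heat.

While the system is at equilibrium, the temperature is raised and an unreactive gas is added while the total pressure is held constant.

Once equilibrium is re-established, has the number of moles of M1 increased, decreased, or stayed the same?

The forward reaction is exothermic. Raising T favours the endothermic direction — shift to the left.
Adding inert gas at constant total pressure expands the volume, scaling every reacting partial pressure by the same factor. Δn_gas = 3 − 3 = 0, so Q is unchanged — no shift.
The net shift is to the left. M1 is a reactant, so its amount increases.

increases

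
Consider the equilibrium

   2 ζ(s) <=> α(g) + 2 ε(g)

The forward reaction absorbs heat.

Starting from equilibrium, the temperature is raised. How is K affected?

K depends on temperature via the van 't Hoff relation. The forward reaction is endothermic, so raising T increases K.

increases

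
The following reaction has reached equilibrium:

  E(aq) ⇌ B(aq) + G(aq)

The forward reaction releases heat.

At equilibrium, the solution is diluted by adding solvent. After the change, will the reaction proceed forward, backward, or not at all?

right

Dilution lowers every aqueous concentration by the same factor. Δn_aq = 2 − 1 = +1, so the system shifts toward the side with more dissolved moles — to the right.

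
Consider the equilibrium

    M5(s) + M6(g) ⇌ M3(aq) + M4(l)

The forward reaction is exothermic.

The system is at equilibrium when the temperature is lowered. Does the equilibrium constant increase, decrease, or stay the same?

K depends on temperature via the van 't Hoff relation. The forward reaction is exothermic, so lowering T increases K.

increases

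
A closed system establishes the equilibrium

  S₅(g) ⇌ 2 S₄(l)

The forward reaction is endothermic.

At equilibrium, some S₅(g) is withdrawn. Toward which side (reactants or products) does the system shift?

left

Removing S₅ (g), a reactant, drives the reaction to the left.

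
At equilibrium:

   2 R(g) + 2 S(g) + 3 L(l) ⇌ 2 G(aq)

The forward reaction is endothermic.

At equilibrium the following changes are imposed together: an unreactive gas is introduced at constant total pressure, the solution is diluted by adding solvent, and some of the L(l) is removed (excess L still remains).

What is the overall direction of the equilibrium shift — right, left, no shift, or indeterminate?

Adding inert gas at constant total pressure expands the volume and lowers every reacting partial pressure. With Δn_gas = 0 − 4 = -4, Q moves away from K toward the side with fewer gas moles, so the system shifts toward the side with more gas moles — to the left.
Dilution lowers every aqueous concentration by the same factor. Δn_aq = 2 − 0 = +2, so the system shifts toward the side with more dissolved moles — to the right.
L is a pure liquid; its activity is 1 regardless of amount, so Q is unaffected — no shift from this change.
The individual effects push in opposite directions; without quantitative information the net direction cannot be determined.

cannot be determined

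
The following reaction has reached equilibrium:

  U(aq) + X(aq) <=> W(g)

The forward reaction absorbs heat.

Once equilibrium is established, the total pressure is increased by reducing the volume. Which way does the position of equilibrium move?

Gas moles: reactants 0, products 1 (Δn_gas = +1). Compression shifts the system toward the side with fewer moles of gas — to the left.

left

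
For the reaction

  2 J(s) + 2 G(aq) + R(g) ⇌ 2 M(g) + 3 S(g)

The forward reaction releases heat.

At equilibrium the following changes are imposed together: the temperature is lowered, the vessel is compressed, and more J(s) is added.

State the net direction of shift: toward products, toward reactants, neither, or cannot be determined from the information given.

cannot be determined

The forward reaction is exothermic. Lowering T favours the exothermic direction — shift to the right.
Gas moles: reactants 1, products 5 (Δn_gas = +4). Compression shifts the system toward the side with fewer moles of gas — to the left.
J is a pure solid; its activity is 1 regardless of amount, so Q is unaffected — no shift from this change.
The individual effects push in opposite directions; without quantitative information the net direction cannot be determined.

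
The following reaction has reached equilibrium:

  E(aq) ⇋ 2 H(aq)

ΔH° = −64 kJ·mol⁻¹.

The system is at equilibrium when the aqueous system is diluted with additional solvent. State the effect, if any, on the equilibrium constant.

The equilibrium constant depends only on temperature. This perturbation may move the position of equilibrium, but since T is unchanged, K itself is unchanged.

unchanged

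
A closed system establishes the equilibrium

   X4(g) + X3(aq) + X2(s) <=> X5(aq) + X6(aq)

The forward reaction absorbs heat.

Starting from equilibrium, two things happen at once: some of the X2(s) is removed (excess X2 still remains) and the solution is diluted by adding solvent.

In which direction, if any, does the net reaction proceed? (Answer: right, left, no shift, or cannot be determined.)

X2 is a pure solid; its activity is 1 regardless of amount, so Q is unaffected — no shift from this change.
Dilution lowers every aqueous concentration by the same factor. Δn_aq = 2 − 1 = +1, so the system shifts toward the side with more dissolved moles — to the right.
Only the nonzero effect(s) matter; the net shift is to the right.

right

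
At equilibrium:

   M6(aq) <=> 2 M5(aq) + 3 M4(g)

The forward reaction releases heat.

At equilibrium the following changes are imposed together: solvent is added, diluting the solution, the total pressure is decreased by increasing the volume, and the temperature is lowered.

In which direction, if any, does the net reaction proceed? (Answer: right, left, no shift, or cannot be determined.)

right

Dilution lowers every aqueous concentration by the same factor. Δn_aq = 2 − 1 = +1, so the system shifts toward the side with more dissolved moles — to the right.
Gas moles: reactants 0, products 3 (Δn_gas = +3). Expansion shifts the system toward the side with more moles of gas — to the right.
The forward reaction is exothermic. Lowering T favours the exothermic direction — shift to the right.
All effects act in the same direction — net shift to the right.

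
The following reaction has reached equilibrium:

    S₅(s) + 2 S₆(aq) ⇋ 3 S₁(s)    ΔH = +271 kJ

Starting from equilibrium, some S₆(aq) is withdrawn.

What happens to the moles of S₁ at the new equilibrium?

decreases

Removing S₆ (aq), a reactant, drives the reaction to the left.
The net shift is to the left. S₁ is a product, so its amount decreases.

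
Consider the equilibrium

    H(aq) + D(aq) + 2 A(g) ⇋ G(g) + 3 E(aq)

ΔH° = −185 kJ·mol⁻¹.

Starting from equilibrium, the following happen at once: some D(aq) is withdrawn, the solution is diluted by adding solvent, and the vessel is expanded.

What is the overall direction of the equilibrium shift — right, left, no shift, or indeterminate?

Removing D (aq), a reactant, drives the reaction to the left.
Dilution lowers every aqueous concentration by the same factor. Δn_aq = 3 − 2 = +1, so the system shifts toward the side with more dissolved moles — to the right.
Gas moles: reactants 2, products 1 (Δn_gas = -1). Expansion shifts the system toward the side with more moles of gas — to the left.
The individual effects push in opposite directions; without quantitative information the net direction cannot be determined.

cannot be determined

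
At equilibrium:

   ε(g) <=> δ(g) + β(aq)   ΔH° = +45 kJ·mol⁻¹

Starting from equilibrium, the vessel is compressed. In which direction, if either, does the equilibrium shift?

no shift

Gas moles: reactants 1, products 1. Δn_gas = 0, so a volume change leaves Q equal to K — no shift from this change.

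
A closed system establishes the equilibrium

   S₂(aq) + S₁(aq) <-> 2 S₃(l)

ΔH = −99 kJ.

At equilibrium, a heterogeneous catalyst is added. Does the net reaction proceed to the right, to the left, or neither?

no shift

A catalyst speeds both forward and reverse rates equally; it changes neither Q nor K — no shift from this change.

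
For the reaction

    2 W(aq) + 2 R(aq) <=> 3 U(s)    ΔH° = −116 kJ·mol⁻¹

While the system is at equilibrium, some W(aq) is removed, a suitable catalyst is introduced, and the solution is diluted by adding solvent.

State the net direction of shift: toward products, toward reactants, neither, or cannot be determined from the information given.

left

Removing W (aq), a reactant, drives the reaction to the left.
A catalyst speeds both forward and reverse rates equally; it changes neither Q nor K — no shift from this change.
Dilution lowers every aqueous concentration by the same factor. Δn_aq = 0 − 4 = -4, so the system shifts toward the side with more dissolved moles — to the left.
Only the nonzero effect(s) matter; the net shift is to the left.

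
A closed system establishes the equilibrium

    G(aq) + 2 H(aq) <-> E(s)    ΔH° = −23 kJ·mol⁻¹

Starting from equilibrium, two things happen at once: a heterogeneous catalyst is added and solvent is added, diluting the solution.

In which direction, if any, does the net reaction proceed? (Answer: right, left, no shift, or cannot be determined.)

left

A catalyst speeds both forward and reverse rates equally; it changes neither Q nor K — no shift from this change.
Dilution lowers every aqueous concentration by the same factor. Δn_aq = 0 − 3 = -3, so the system shifts toward the side with more dissolved moles — to the left.
Only the nonzero effect(s) matter; the net shift is to the left.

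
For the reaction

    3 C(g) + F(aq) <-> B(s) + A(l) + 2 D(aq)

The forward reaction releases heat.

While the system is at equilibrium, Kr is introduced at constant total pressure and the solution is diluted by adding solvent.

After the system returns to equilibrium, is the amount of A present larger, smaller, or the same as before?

Adding inert gas at constant total pressure expands the volume and lowers every reacting partial pressure. With Δn_gas = 0 − 3 = -3, Q moves away from K toward the side with fewer gas moles, so the system shifts toward the side with more gas moles — to the left.
Dilution lowers every aqueous concentration by the same factor. Δn_aq = 2 − 1 = +1, so the system shifts toward the side with more dissolved moles — to the right.
The two effects oppose each other, so the net shift — and hence the change in A — cannot be determined from the given information.

cannot be determined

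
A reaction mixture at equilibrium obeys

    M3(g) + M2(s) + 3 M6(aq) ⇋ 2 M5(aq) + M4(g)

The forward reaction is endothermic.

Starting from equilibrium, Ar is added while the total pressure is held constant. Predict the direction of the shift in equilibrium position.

Adding inert gas at constant total pressure expands the volume, scaling every reacting partial pressure by the same factor. Δn_gas = 1 − 1 = 0, so Q is unchanged — no shift.

no shift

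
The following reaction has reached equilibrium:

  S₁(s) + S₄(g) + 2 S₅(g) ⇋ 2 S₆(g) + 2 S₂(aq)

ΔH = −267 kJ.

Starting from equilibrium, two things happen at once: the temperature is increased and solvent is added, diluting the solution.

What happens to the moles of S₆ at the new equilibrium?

cannot be determined

The forward reaction is exothermic. Raising T favours the endothermic direction — shift to the left.
Dilution lowers every aqueous concentration by the same factor. Δn_aq = 2 − 0 = +2, so the system shifts toward the side with more dissolved moles — to the right.
The two effects oppose each other, so the net shift — and hence the change in S₆ — cannot be determined from the given information.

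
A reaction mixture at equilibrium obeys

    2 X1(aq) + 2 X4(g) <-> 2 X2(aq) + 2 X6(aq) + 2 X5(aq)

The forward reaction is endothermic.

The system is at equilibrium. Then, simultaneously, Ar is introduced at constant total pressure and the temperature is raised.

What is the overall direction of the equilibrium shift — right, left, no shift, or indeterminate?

Adding inert gas at constant total pressure expands the volume and lowers every reacting partial pressure. With Δn_gas = 0 − 2 = -2, Q moves away from K toward the side with fewer gas moles, so the system shifts toward the side with more gas moles — to the left.
The forward reaction is endothermic. Raising T favours the endothermic direction — shift to the right.
The individual effects push in opposite directions; without quantitative information the net direction cannot be determined.

cannot be determined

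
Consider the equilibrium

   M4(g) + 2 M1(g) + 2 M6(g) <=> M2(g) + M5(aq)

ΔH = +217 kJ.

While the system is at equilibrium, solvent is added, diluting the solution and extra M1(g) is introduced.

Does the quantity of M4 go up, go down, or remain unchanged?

Dilution lowers every aqueous concentration by the same factor. Δn_aq = 1 − 0 = +1, so the system shifts toward the side with more dissolved moles — to the right.
Adding M1 (g), a reactant, drives the reaction to the right.
The net shift is to the right. M4 is a reactant, so its amount decreases.

decreases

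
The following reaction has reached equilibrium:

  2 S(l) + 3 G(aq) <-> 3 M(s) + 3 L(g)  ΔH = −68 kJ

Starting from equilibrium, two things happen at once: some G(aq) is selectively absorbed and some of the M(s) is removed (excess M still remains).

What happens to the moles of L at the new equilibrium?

Removing G (aq), a reactant, drives the reaction to the left.
M is a pure solid; its activity is 1 regardless of amount, so Q is unaffected — no shift from this change.
The net shift is to the left. L is a product, so its amount decreases.

decreases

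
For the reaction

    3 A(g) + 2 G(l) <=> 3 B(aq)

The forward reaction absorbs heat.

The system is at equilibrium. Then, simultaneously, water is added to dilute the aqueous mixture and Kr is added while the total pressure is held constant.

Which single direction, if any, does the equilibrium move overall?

Dilution lowers every aqueous concentration by the same factor. Δn_aq = 3 − 0 = +3, so the system shifts toward the side with more dissolved moles — to the right.
Adding inert gas at constant total pressure expands the volume and lowers every reacting partial pressure. With Δn_gas = 0 − 3 = -3, Q moves away from K toward the side with fewer gas moles, so the system shifts toward the side with more gas moles — to the left.
The individual effects push in opposite directions; without quantitative information the net direction cannot be determined.

cannot be determined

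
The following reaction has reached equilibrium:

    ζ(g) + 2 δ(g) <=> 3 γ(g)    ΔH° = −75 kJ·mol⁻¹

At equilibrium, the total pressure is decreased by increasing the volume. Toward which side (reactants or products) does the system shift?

no shift

Gas moles: reactants 3, products 3. Δn_gas = 0, so a volume change leaves Q equal to K — no shift from this change.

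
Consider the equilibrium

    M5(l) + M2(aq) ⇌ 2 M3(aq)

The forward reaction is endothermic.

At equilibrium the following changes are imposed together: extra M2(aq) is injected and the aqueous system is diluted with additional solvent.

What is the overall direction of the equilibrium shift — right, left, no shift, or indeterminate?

right

Adding M2 (aq), a reactant, drives the reaction to the right.
Dilution lowers every aqueous concentration by the same factor. Δn_aq = 2 − 1 = +1, so the system shifts toward the side with more dissolved moles — to the right.
All effects act in the same direction — net shift to the right.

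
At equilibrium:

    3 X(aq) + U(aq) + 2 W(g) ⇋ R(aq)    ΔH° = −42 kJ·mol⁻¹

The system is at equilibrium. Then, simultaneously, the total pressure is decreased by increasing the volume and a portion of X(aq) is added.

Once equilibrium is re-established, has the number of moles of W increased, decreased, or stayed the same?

Gas moles: reactants 2, products 0 (Δn_gas = -2). Expansion shifts the system toward the side with more moles of gas — to the left.
Adding X (aq), a reactant, drives the reaction to the right.
The two effects oppose each other, so the net shift — and hence the change in W — cannot be determined from the given information.

cannot be determined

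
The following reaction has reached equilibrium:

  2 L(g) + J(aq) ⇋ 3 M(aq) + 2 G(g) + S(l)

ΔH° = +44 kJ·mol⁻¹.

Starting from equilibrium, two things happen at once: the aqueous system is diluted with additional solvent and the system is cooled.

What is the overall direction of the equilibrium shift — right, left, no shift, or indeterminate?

cannot be determined

Dilution lowers every aqueous concentration by the same factor. Δn_aq = 3 − 1 = +2, so the system shifts toward the side with more dissolved moles — to the right.
The forward reaction is endothermic. Lowering T favours the exothermic direction — shift to the left.
The individual effects push in opposite directions; without quantitative information the net direction cannot be determined.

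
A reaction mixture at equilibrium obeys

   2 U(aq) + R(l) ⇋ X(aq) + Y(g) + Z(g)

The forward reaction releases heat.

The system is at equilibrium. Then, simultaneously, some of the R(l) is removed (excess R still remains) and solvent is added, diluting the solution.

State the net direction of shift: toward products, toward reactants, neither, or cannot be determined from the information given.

left

R is a pure liquid; its activity is 1 regardless of amount, so Q is unaffected — no shift from this change.
Dilution lowers every aqueous concentration by the same factor. Δn_aq = 1 − 2 = -1, so the system shifts toward the side with more dissolved moles — to the left.
Only the nonzero effect(s) matter; the net shift is to the left.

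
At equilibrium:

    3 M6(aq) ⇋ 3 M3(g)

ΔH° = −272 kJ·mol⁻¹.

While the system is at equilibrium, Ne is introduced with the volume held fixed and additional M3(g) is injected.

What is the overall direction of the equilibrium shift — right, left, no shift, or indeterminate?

At constant volume, adding an inert gas leaves every reacting species' partial pressure unchanged, so Q is unchanged — no shift from this change.
Adding M3 (g), a product, drives the reaction to the left.
Only the nonzero effect(s) matter; the net shift is to the left.

left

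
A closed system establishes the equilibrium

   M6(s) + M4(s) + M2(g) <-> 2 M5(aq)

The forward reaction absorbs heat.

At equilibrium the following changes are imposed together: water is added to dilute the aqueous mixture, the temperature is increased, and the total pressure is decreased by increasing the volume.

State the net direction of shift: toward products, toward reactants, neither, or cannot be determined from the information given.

Dilution lowers every aqueous concentration by the same factor. Δn_aq = 2 − 0 = +2, so the system shifts toward the side with more dissolved moles — to the right.
The forward reaction is endothermic. Raising T favours the endothermic direction — shift to the right.
Gas moles: reactants 1, products 0 (Δn_gas = -1). Expansion shifts the system toward the side with more moles of gas — to the left.
The individual effects push in opposite directions; without quantitative information the net direction cannot be determined.

cannot be determined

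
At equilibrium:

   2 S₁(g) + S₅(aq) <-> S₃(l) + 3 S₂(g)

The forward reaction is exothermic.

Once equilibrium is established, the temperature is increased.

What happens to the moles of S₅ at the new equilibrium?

The forward reaction is exothermic. Raising T favours the endothermic direction — shift to the left.
The net shift is to the left. S₅ is a reactant, so its amount increases.

increases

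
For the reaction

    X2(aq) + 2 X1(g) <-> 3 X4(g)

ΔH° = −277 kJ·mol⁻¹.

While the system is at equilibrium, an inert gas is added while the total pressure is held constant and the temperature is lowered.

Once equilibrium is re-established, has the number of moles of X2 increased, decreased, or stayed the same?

Adding inert gas at constant total pressure expands the volume and lowers every reacting partial pressure. With Δn_gas = 3 − 2 = +1, Q moves away from K toward the side with fewer gas moles, so the system shifts toward the side with more gas moles — to the right.
The forward reaction is exothermic. Lowering T favours the exothermic direction — shift to the right.
The net shift is to the right. X2 is a reactant, so its amount decreases.

decreases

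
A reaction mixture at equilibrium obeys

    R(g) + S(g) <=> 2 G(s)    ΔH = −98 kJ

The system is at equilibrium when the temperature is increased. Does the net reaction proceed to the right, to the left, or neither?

The forward reaction is exothermic. Raising T favours the endothermic direction — shift to the left.

left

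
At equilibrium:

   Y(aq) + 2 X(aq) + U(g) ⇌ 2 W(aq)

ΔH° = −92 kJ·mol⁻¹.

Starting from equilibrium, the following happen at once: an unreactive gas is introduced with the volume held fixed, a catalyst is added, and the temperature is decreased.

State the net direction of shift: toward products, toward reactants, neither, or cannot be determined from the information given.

right

At constant volume, adding an inert gas leaves every reacting species' partial pressure unchanged, so Q is unchanged — no shift from this change.
A catalyst speeds both forward and reverse rates equally; it changes neither Q nor K — no shift from this change.
The forward reaction is exothermic. Lowering T favours the exothermic direction — shift to the right.
Only the nonzero effect(s) matter; the net shift is to the right.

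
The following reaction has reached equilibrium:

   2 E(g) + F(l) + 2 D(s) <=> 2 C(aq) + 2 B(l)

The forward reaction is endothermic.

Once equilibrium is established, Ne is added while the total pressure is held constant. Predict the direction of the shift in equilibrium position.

left

Adding inert gas at constant total pressure expands the volume and lowers every reacting partial pressure. With Δn_gas = 0 − 2 = -2, Q moves away from K toward the side with fewer gas moles, so the system shifts toward the side with more gas moles — to the left.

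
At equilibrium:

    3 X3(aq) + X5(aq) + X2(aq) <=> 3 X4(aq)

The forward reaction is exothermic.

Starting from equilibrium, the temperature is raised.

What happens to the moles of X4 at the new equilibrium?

The forward reaction is exothermic. Raising T favours the endothermic direction — shift to the left.
The net shift is to the left. X4 is a product, so its amount decreases.

decreases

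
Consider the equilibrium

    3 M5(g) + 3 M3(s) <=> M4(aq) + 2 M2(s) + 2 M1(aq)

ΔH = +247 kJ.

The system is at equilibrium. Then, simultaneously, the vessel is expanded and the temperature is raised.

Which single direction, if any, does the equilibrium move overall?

cannot be determined

Gas moles: reactants 3, products 0 (Δn_gas = -3). Expansion shifts the system toward the side with more moles of gas — to the left.
The forward reaction is endothermic. Raising T favours the endothermic direction — shift to the right.
The individual effects push in opposite directions; without quantitative information the net direction cannot be determined.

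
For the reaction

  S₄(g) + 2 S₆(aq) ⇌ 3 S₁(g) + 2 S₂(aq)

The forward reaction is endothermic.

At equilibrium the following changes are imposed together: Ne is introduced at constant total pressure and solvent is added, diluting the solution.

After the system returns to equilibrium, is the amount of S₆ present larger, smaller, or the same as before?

decreases

Adding inert gas at constant total pressure expands the volume and lowers every reacting partial pressure. With Δn_gas = 3 − 1 = +2, Q moves away from K toward the side with fewer gas moles, so the system shifts toward the side with more gas moles — to the right.
Dilution scales every aqueous concentration by the same factor. Δn_aq = 2 − 2 = 0, so Q is unchanged — no shift.
The net shift is to the right. S₆ is a reactant, so its amount decreases.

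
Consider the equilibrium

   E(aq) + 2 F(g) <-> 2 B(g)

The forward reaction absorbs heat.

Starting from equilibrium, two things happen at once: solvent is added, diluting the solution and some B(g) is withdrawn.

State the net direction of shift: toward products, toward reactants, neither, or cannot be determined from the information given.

cannot be determined

Dilution lowers every aqueous concentration by the same factor. Δn_aq = 0 − 1 = -1, so the system shifts toward the side with more dissolved moles — to the left.
Removing B (g), a product, drives the reaction to the right.
The individual effects push in opposite directions; without quantitative information the net direction cannot be determined.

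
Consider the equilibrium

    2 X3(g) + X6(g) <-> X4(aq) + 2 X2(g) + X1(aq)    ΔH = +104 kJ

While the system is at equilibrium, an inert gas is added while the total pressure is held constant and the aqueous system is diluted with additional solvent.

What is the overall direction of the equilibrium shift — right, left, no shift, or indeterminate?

Adding inert gas at constant total pressure expands the volume and lowers every reacting partial pressure. With Δn_gas = 2 − 3 = -1, Q moves away from K toward the side with fewer gas moles, so the system shifts toward the side with more gas moles — to the left.
Dilution lowers every aqueous concentration by the same factor. Δn_aq = 2 − 0 = +2, so the system shifts toward the side with more dissolved moles — to the right.
The individual effects push in opposite directions; without quantitative information the net direction cannot be determined.

cannot be determined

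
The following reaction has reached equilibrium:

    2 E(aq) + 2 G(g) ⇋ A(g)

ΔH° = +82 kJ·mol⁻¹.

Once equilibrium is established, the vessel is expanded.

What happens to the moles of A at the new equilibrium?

Gas moles: reactants 2, products 1 (Δn_gas = -1). Expansion shifts the system toward the side with more moles of gas — to the left.
The net shift is to the left. A is a product, so its amount decreases.

decreases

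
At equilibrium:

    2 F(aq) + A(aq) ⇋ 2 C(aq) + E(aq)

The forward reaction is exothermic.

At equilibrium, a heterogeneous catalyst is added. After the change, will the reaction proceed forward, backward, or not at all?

A catalyst speeds both forward and reverse rates equally; it changes neither Q nor K — no shift from this change.

no shift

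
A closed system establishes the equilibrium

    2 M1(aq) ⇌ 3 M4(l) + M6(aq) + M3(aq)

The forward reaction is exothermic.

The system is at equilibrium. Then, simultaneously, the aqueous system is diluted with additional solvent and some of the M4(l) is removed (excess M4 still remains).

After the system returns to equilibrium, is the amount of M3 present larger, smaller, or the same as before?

unchanged

Dilution scales every aqueous concentration by the same factor. Δn_aq = 2 − 2 = 0, so Q is unchanged — no shift.
M4 is a pure liquid; its activity is 1 regardless of amount, so Q is unaffected — no shift from this change.
No net shift occurs, so the amount of M3 is unchanged.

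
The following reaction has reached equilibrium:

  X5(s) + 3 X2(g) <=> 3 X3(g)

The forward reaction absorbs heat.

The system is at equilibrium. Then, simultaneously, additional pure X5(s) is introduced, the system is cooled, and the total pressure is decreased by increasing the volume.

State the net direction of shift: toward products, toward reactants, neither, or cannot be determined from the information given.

X5 is a pure solid; its activity is 1 regardless of amount, so Q is unaffected — no shift from this change.
The forward reaction is endothermic. Lowering T favours the exothermic direction — shift to the left.
Gas moles: reactants 3, products 3. Δn_gas = 0, so a volume change leaves Q equal to K — no shift from this change.
Only the nonzero effect(s) matter; the net shift is to the left.

left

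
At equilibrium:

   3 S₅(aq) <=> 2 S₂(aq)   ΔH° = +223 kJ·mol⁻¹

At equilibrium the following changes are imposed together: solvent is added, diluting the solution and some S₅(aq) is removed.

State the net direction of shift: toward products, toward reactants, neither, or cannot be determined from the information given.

Dilution lowers every aqueous concentration by the same factor. Δn_aq = 2 − 3 = -1, so the system shifts toward the side with more dissolved moles — to the left.
Removing S₅ (aq), a reactant, drives the reaction to the left.
All effects act in the same direction — net shift to the left.

left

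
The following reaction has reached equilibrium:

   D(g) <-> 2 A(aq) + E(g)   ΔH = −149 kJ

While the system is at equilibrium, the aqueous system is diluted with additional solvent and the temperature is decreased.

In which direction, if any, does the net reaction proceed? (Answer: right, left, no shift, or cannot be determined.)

Dilution lowers every aqueous concentration by the same factor. Δn_aq = 2 − 0 = +2, so the system shifts toward the side with more dissolved moles — to the right.
The forward reaction is exothermic. Lowering T favours the exothermic direction — shift to the right.
All effects act in the same direction — net shift to the right.

right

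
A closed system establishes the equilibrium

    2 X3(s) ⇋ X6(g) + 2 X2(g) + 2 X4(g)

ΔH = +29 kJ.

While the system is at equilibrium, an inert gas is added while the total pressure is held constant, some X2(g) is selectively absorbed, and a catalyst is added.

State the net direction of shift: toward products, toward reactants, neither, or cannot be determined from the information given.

right

Adding inert gas at constant total pressure expands the volume and lowers every reacting partial pressure. With Δn_gas = 5 − 0 = +5, Q moves away from K toward the side with fewer gas moles, so the system shifts toward the side with more gas moles — to the right.
Removing X2 (g), a product, drives the reaction to the right.
A catalyst speeds both forward and reverse rates equally; it changes neither Q nor K — no shift from this change.
Only the nonzero effect(s) matter; the net shift is to the right.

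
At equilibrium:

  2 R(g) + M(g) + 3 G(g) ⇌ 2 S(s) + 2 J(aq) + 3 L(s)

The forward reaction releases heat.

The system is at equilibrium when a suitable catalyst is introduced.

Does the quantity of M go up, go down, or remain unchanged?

unchanged

A catalyst speeds both forward and reverse rates equally; it changes neither Q nor K — no shift from this change.
No net shift occurs, so the amount of M is unchanged.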